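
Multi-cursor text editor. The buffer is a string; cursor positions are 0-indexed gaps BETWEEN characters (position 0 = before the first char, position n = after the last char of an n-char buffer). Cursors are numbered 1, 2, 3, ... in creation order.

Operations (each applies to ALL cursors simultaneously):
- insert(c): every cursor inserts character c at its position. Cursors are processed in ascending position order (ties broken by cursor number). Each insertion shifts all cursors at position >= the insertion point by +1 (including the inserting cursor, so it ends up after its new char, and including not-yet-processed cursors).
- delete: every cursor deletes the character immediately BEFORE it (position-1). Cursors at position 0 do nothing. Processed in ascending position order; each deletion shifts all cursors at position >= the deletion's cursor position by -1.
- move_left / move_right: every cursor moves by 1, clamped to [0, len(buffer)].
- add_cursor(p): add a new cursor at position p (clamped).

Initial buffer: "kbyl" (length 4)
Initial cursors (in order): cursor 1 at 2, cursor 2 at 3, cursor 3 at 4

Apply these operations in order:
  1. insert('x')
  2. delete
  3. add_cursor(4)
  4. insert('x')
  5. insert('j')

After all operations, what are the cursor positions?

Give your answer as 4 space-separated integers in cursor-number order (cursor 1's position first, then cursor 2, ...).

Answer: 4 7 12 12

Derivation:
After op 1 (insert('x')): buffer="kbxyxlx" (len 7), cursors c1@3 c2@5 c3@7, authorship ..1.2.3
After op 2 (delete): buffer="kbyl" (len 4), cursors c1@2 c2@3 c3@4, authorship ....
After op 3 (add_cursor(4)): buffer="kbyl" (len 4), cursors c1@2 c2@3 c3@4 c4@4, authorship ....
After op 4 (insert('x')): buffer="kbxyxlxx" (len 8), cursors c1@3 c2@5 c3@8 c4@8, authorship ..1.2.34
After op 5 (insert('j')): buffer="kbxjyxjlxxjj" (len 12), cursors c1@4 c2@7 c3@12 c4@12, authorship ..11.22.3434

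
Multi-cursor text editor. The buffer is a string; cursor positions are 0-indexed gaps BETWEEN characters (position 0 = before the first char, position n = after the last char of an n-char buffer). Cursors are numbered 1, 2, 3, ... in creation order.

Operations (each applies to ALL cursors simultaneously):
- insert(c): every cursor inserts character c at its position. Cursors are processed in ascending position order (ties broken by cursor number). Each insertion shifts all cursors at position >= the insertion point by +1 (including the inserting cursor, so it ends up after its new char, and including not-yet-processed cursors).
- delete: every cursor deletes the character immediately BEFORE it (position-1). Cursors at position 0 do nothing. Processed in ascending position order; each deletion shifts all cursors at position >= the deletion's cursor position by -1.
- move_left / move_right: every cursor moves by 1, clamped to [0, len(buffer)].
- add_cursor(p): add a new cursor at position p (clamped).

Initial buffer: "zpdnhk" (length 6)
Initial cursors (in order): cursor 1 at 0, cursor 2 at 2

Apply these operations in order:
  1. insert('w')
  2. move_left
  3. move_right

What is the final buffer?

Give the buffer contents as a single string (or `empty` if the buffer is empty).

Answer: wzpwdnhk

Derivation:
After op 1 (insert('w')): buffer="wzpwdnhk" (len 8), cursors c1@1 c2@4, authorship 1..2....
After op 2 (move_left): buffer="wzpwdnhk" (len 8), cursors c1@0 c2@3, authorship 1..2....
After op 3 (move_right): buffer="wzpwdnhk" (len 8), cursors c1@1 c2@4, authorship 1..2....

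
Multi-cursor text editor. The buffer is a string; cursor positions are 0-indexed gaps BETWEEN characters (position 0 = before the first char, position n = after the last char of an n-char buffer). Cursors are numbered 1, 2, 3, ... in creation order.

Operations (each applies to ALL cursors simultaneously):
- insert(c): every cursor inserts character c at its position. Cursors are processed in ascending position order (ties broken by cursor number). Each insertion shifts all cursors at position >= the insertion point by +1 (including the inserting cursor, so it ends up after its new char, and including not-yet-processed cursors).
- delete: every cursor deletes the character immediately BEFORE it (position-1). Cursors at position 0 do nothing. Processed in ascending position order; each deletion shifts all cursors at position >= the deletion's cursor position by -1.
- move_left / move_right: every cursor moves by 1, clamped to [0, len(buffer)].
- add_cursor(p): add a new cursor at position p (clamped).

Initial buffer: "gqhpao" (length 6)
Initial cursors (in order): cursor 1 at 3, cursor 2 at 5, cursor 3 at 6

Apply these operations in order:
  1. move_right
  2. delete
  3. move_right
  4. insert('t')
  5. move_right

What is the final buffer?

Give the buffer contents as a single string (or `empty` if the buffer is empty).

Answer: gqhttt

Derivation:
After op 1 (move_right): buffer="gqhpao" (len 6), cursors c1@4 c2@6 c3@6, authorship ......
After op 2 (delete): buffer="gqh" (len 3), cursors c1@3 c2@3 c3@3, authorship ...
After op 3 (move_right): buffer="gqh" (len 3), cursors c1@3 c2@3 c3@3, authorship ...
After op 4 (insert('t')): buffer="gqhttt" (len 6), cursors c1@6 c2@6 c3@6, authorship ...123
After op 5 (move_right): buffer="gqhttt" (len 6), cursors c1@6 c2@6 c3@6, authorship ...123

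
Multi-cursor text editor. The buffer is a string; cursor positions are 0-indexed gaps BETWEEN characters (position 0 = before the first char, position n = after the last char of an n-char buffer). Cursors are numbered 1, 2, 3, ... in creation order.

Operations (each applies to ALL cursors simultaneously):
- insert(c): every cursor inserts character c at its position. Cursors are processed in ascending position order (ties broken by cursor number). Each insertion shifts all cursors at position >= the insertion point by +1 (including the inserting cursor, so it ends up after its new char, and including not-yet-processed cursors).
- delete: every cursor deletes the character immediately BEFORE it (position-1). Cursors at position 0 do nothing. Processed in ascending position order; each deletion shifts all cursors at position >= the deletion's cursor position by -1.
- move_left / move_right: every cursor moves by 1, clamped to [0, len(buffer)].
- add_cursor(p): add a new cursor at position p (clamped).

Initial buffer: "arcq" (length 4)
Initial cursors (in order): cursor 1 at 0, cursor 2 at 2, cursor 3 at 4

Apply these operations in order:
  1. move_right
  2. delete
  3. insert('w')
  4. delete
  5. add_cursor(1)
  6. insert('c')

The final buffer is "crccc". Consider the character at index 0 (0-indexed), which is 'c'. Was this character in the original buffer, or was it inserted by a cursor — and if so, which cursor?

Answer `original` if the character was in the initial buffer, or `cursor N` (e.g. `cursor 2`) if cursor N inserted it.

Answer: cursor 1

Derivation:
After op 1 (move_right): buffer="arcq" (len 4), cursors c1@1 c2@3 c3@4, authorship ....
After op 2 (delete): buffer="r" (len 1), cursors c1@0 c2@1 c3@1, authorship .
After op 3 (insert('w')): buffer="wrww" (len 4), cursors c1@1 c2@4 c3@4, authorship 1.23
After op 4 (delete): buffer="r" (len 1), cursors c1@0 c2@1 c3@1, authorship .
After op 5 (add_cursor(1)): buffer="r" (len 1), cursors c1@0 c2@1 c3@1 c4@1, authorship .
After op 6 (insert('c')): buffer="crccc" (len 5), cursors c1@1 c2@5 c3@5 c4@5, authorship 1.234
Authorship (.=original, N=cursor N): 1 . 2 3 4
Index 0: author = 1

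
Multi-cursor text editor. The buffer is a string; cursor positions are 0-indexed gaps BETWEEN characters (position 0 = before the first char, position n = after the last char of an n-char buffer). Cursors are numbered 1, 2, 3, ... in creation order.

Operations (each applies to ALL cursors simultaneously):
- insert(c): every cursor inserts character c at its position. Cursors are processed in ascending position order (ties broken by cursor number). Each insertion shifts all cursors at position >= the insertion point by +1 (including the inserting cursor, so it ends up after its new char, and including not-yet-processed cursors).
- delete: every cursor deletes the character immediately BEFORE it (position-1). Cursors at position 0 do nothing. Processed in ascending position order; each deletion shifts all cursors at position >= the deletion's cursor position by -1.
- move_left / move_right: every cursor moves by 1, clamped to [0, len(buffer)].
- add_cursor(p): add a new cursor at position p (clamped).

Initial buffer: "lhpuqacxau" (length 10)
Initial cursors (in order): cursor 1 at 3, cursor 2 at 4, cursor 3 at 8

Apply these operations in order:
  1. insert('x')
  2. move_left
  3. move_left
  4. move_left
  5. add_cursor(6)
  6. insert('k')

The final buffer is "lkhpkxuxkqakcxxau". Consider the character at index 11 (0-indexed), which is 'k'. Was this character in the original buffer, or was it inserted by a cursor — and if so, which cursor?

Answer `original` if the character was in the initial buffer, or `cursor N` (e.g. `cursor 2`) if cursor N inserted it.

After op 1 (insert('x')): buffer="lhpxuxqacxxau" (len 13), cursors c1@4 c2@6 c3@11, authorship ...1.2....3..
After op 2 (move_left): buffer="lhpxuxqacxxau" (len 13), cursors c1@3 c2@5 c3@10, authorship ...1.2....3..
After op 3 (move_left): buffer="lhpxuxqacxxau" (len 13), cursors c1@2 c2@4 c3@9, authorship ...1.2....3..
After op 4 (move_left): buffer="lhpxuxqacxxau" (len 13), cursors c1@1 c2@3 c3@8, authorship ...1.2....3..
After op 5 (add_cursor(6)): buffer="lhpxuxqacxxau" (len 13), cursors c1@1 c2@3 c4@6 c3@8, authorship ...1.2....3..
After op 6 (insert('k')): buffer="lkhpkxuxkqakcxxau" (len 17), cursors c1@2 c2@5 c4@9 c3@12, authorship .1..21.24..3..3..
Authorship (.=original, N=cursor N): . 1 . . 2 1 . 2 4 . . 3 . . 3 . .
Index 11: author = 3

Answer: cursor 3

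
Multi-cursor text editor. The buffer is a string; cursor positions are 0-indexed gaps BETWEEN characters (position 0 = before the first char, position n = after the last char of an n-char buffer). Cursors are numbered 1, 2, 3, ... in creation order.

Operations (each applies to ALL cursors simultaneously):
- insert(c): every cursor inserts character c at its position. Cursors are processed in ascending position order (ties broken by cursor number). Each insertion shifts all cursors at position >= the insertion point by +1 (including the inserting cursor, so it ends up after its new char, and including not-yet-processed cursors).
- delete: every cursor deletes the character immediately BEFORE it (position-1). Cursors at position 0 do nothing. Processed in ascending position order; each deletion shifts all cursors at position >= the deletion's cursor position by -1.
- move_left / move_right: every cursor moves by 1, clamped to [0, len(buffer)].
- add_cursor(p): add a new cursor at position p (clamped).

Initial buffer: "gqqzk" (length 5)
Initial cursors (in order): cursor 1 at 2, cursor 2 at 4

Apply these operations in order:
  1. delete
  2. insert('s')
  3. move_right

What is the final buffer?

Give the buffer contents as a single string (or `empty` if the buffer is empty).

Answer: gsqsk

Derivation:
After op 1 (delete): buffer="gqk" (len 3), cursors c1@1 c2@2, authorship ...
After op 2 (insert('s')): buffer="gsqsk" (len 5), cursors c1@2 c2@4, authorship .1.2.
After op 3 (move_right): buffer="gsqsk" (len 5), cursors c1@3 c2@5, authorship .1.2.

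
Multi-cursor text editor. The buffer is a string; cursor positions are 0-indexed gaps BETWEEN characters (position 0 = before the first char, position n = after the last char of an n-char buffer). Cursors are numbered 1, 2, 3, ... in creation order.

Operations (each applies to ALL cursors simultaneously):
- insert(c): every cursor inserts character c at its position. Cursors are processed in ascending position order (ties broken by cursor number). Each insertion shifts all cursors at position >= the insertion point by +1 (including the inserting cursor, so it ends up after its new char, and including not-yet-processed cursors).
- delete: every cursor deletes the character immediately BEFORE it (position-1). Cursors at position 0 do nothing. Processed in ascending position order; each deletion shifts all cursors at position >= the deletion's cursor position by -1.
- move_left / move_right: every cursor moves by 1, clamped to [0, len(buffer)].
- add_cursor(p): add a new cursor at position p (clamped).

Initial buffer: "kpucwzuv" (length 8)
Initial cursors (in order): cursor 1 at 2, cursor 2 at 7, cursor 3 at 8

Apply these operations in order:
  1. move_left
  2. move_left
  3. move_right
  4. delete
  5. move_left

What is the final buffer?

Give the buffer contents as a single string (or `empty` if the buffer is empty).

After op 1 (move_left): buffer="kpucwzuv" (len 8), cursors c1@1 c2@6 c3@7, authorship ........
After op 2 (move_left): buffer="kpucwzuv" (len 8), cursors c1@0 c2@5 c3@6, authorship ........
After op 3 (move_right): buffer="kpucwzuv" (len 8), cursors c1@1 c2@6 c3@7, authorship ........
After op 4 (delete): buffer="pucwv" (len 5), cursors c1@0 c2@4 c3@4, authorship .....
After op 5 (move_left): buffer="pucwv" (len 5), cursors c1@0 c2@3 c3@3, authorship .....

Answer: pucwv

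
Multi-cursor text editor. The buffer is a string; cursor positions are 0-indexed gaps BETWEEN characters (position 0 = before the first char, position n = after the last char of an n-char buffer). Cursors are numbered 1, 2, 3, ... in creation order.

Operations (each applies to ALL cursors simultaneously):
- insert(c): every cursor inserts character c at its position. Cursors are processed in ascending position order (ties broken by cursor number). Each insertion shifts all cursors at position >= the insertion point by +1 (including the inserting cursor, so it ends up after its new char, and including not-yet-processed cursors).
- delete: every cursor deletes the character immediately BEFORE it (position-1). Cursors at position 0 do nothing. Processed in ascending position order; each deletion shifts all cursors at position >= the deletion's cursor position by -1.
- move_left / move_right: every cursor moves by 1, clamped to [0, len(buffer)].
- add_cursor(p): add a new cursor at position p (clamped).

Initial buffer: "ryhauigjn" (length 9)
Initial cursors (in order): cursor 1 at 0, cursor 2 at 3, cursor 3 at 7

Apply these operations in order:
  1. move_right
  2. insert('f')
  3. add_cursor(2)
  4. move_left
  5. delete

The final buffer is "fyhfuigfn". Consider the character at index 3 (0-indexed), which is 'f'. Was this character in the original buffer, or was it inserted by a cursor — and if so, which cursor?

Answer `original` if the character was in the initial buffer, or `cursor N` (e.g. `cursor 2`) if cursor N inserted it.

After op 1 (move_right): buffer="ryhauigjn" (len 9), cursors c1@1 c2@4 c3@8, authorship .........
After op 2 (insert('f')): buffer="rfyhafuigjfn" (len 12), cursors c1@2 c2@6 c3@11, authorship .1...2....3.
After op 3 (add_cursor(2)): buffer="rfyhafuigjfn" (len 12), cursors c1@2 c4@2 c2@6 c3@11, authorship .1...2....3.
After op 4 (move_left): buffer="rfyhafuigjfn" (len 12), cursors c1@1 c4@1 c2@5 c3@10, authorship .1...2....3.
After op 5 (delete): buffer="fyhfuigfn" (len 9), cursors c1@0 c4@0 c2@3 c3@7, authorship 1..2...3.
Authorship (.=original, N=cursor N): 1 . . 2 . . . 3 .
Index 3: author = 2

Answer: cursor 2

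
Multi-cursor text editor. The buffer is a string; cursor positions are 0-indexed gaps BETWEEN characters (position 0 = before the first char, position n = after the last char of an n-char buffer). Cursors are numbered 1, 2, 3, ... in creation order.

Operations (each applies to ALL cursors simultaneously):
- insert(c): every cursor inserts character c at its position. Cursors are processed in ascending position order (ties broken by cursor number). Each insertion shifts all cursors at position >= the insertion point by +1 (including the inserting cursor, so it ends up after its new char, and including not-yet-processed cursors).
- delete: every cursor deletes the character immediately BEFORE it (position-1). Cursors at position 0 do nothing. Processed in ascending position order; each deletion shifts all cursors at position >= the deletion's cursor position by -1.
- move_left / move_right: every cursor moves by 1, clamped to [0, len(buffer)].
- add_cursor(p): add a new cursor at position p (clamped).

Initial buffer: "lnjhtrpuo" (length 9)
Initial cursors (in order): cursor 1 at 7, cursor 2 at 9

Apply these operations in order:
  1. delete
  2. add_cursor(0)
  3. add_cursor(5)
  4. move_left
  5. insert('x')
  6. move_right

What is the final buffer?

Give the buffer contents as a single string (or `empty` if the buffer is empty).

After op 1 (delete): buffer="lnjhtru" (len 7), cursors c1@6 c2@7, authorship .......
After op 2 (add_cursor(0)): buffer="lnjhtru" (len 7), cursors c3@0 c1@6 c2@7, authorship .......
After op 3 (add_cursor(5)): buffer="lnjhtru" (len 7), cursors c3@0 c4@5 c1@6 c2@7, authorship .......
After op 4 (move_left): buffer="lnjhtru" (len 7), cursors c3@0 c4@4 c1@5 c2@6, authorship .......
After op 5 (insert('x')): buffer="xlnjhxtxrxu" (len 11), cursors c3@1 c4@6 c1@8 c2@10, authorship 3....4.1.2.
After op 6 (move_right): buffer="xlnjhxtxrxu" (len 11), cursors c3@2 c4@7 c1@9 c2@11, authorship 3....4.1.2.

Answer: xlnjhxtxrxu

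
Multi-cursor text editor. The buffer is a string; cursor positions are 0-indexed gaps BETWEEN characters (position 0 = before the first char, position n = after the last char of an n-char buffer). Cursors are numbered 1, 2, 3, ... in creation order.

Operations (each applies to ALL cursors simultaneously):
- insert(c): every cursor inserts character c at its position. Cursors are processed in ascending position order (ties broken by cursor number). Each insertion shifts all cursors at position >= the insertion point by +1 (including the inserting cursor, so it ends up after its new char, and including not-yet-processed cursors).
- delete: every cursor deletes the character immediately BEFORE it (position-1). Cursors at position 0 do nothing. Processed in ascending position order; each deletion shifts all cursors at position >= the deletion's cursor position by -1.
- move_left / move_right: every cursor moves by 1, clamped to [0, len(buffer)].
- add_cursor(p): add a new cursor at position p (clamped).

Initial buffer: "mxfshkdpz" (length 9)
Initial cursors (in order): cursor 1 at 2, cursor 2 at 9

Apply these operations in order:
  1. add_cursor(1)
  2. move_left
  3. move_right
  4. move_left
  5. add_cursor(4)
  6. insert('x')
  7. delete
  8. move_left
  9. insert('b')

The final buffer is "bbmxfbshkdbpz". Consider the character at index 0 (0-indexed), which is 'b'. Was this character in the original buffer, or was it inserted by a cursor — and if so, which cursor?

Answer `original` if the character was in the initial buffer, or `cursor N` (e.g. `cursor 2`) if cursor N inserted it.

Answer: cursor 1

Derivation:
After op 1 (add_cursor(1)): buffer="mxfshkdpz" (len 9), cursors c3@1 c1@2 c2@9, authorship .........
After op 2 (move_left): buffer="mxfshkdpz" (len 9), cursors c3@0 c1@1 c2@8, authorship .........
After op 3 (move_right): buffer="mxfshkdpz" (len 9), cursors c3@1 c1@2 c2@9, authorship .........
After op 4 (move_left): buffer="mxfshkdpz" (len 9), cursors c3@0 c1@1 c2@8, authorship .........
After op 5 (add_cursor(4)): buffer="mxfshkdpz" (len 9), cursors c3@0 c1@1 c4@4 c2@8, authorship .........
After op 6 (insert('x')): buffer="xmxxfsxhkdpxz" (len 13), cursors c3@1 c1@3 c4@7 c2@12, authorship 3.1...4....2.
After op 7 (delete): buffer="mxfshkdpz" (len 9), cursors c3@0 c1@1 c4@4 c2@8, authorship .........
After op 8 (move_left): buffer="mxfshkdpz" (len 9), cursors c1@0 c3@0 c4@3 c2@7, authorship .........
After op 9 (insert('b')): buffer="bbmxfbshkdbpz" (len 13), cursors c1@2 c3@2 c4@6 c2@11, authorship 13...4....2..
Authorship (.=original, N=cursor N): 1 3 . . . 4 . . . . 2 . .
Index 0: author = 1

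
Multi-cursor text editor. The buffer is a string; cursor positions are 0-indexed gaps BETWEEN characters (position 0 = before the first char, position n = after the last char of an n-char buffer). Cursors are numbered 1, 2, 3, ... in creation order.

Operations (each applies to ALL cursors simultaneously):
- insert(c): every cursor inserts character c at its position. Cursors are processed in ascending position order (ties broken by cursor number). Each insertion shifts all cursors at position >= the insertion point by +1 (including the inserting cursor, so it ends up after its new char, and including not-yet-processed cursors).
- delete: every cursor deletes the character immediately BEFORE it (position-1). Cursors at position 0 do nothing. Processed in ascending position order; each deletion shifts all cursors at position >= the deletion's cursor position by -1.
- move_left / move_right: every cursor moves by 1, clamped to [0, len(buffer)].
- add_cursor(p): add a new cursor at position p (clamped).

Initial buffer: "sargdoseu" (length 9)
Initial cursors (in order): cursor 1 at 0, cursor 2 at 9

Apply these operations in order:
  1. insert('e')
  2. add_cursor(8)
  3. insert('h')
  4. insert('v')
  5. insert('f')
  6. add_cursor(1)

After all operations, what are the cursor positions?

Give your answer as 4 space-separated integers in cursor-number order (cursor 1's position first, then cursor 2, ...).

After op 1 (insert('e')): buffer="esargdoseue" (len 11), cursors c1@1 c2@11, authorship 1.........2
After op 2 (add_cursor(8)): buffer="esargdoseue" (len 11), cursors c1@1 c3@8 c2@11, authorship 1.........2
After op 3 (insert('h')): buffer="ehsargdosheueh" (len 14), cursors c1@2 c3@10 c2@14, authorship 11.......3..22
After op 4 (insert('v')): buffer="ehvsargdoshveuehv" (len 17), cursors c1@3 c3@12 c2@17, authorship 111.......33..222
After op 5 (insert('f')): buffer="ehvfsargdoshvfeuehvf" (len 20), cursors c1@4 c3@14 c2@20, authorship 1111.......333..2222
After op 6 (add_cursor(1)): buffer="ehvfsargdoshvfeuehvf" (len 20), cursors c4@1 c1@4 c3@14 c2@20, authorship 1111.......333..2222

Answer: 4 20 14 1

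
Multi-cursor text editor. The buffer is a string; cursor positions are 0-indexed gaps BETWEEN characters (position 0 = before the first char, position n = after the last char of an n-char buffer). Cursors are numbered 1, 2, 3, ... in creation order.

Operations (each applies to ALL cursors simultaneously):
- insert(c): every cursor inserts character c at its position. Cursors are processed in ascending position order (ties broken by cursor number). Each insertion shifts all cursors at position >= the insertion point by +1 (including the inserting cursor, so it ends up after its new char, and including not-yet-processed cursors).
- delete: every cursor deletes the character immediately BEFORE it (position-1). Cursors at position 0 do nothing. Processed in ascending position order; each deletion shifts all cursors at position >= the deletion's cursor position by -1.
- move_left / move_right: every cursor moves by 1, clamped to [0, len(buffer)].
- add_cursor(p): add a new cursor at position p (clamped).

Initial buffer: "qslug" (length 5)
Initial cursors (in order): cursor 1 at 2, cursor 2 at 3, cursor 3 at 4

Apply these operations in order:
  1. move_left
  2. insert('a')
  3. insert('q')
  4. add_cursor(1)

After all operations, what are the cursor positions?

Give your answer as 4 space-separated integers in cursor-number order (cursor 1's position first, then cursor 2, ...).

After op 1 (move_left): buffer="qslug" (len 5), cursors c1@1 c2@2 c3@3, authorship .....
After op 2 (insert('a')): buffer="qasalaug" (len 8), cursors c1@2 c2@4 c3@6, authorship .1.2.3..
After op 3 (insert('q')): buffer="qaqsaqlaqug" (len 11), cursors c1@3 c2@6 c3@9, authorship .11.22.33..
After op 4 (add_cursor(1)): buffer="qaqsaqlaqug" (len 11), cursors c4@1 c1@3 c2@6 c3@9, authorship .11.22.33..

Answer: 3 6 9 1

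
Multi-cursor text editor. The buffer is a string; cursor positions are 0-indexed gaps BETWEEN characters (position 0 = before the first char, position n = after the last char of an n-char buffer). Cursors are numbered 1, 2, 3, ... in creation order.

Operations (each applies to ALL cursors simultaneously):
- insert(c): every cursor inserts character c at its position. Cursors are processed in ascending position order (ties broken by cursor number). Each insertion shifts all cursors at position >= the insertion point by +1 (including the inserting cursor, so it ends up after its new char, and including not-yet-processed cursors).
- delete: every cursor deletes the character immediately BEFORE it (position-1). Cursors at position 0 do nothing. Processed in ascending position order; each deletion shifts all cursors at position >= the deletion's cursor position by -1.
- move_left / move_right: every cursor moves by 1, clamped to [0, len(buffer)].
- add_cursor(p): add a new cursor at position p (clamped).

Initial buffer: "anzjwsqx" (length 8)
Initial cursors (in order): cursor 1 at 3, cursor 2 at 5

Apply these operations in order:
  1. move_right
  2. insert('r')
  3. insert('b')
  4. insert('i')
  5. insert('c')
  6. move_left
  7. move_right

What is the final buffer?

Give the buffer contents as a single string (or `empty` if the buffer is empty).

Answer: anzjrbicwsrbicqx

Derivation:
After op 1 (move_right): buffer="anzjwsqx" (len 8), cursors c1@4 c2@6, authorship ........
After op 2 (insert('r')): buffer="anzjrwsrqx" (len 10), cursors c1@5 c2@8, authorship ....1..2..
After op 3 (insert('b')): buffer="anzjrbwsrbqx" (len 12), cursors c1@6 c2@10, authorship ....11..22..
After op 4 (insert('i')): buffer="anzjrbiwsrbiqx" (len 14), cursors c1@7 c2@12, authorship ....111..222..
After op 5 (insert('c')): buffer="anzjrbicwsrbicqx" (len 16), cursors c1@8 c2@14, authorship ....1111..2222..
After op 6 (move_left): buffer="anzjrbicwsrbicqx" (len 16), cursors c1@7 c2@13, authorship ....1111..2222..
After op 7 (move_right): buffer="anzjrbicwsrbicqx" (len 16), cursors c1@8 c2@14, authorship ....1111..2222..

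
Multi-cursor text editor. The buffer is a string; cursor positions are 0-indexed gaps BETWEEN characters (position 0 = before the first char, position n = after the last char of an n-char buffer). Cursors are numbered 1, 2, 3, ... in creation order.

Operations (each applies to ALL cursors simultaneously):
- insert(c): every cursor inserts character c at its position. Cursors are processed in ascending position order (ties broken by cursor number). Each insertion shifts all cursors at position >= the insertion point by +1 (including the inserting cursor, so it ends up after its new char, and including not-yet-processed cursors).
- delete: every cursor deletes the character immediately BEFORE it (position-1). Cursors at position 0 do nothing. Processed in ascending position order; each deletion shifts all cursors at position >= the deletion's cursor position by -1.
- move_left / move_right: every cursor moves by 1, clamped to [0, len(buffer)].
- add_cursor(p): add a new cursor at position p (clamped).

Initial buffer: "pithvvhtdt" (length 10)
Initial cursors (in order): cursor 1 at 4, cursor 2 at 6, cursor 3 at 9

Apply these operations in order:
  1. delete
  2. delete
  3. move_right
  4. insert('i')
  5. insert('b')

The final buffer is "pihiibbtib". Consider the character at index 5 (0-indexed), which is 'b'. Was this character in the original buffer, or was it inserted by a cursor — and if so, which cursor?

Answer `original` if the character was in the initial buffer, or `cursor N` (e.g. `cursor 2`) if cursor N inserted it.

Answer: cursor 1

Derivation:
After op 1 (delete): buffer="pitvhtt" (len 7), cursors c1@3 c2@4 c3@6, authorship .......
After op 2 (delete): buffer="piht" (len 4), cursors c1@2 c2@2 c3@3, authorship ....
After op 3 (move_right): buffer="piht" (len 4), cursors c1@3 c2@3 c3@4, authorship ....
After op 4 (insert('i')): buffer="pihiiti" (len 7), cursors c1@5 c2@5 c3@7, authorship ...12.3
After op 5 (insert('b')): buffer="pihiibbtib" (len 10), cursors c1@7 c2@7 c3@10, authorship ...1212.33
Authorship (.=original, N=cursor N): . . . 1 2 1 2 . 3 3
Index 5: author = 1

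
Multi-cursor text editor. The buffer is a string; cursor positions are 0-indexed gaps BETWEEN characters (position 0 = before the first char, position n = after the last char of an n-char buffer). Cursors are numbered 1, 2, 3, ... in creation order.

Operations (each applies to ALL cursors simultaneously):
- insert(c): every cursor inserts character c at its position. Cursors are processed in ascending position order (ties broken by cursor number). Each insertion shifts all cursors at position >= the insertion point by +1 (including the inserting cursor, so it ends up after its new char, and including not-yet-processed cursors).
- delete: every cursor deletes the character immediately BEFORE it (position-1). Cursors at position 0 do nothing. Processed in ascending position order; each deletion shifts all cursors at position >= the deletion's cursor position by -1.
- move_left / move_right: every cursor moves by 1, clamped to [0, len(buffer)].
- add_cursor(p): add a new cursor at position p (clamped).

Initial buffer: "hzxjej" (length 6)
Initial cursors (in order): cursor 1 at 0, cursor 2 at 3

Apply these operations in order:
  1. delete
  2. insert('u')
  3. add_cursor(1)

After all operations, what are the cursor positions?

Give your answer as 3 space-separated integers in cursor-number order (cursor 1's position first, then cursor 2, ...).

After op 1 (delete): buffer="hzjej" (len 5), cursors c1@0 c2@2, authorship .....
After op 2 (insert('u')): buffer="uhzujej" (len 7), cursors c1@1 c2@4, authorship 1..2...
After op 3 (add_cursor(1)): buffer="uhzujej" (len 7), cursors c1@1 c3@1 c2@4, authorship 1..2...

Answer: 1 4 1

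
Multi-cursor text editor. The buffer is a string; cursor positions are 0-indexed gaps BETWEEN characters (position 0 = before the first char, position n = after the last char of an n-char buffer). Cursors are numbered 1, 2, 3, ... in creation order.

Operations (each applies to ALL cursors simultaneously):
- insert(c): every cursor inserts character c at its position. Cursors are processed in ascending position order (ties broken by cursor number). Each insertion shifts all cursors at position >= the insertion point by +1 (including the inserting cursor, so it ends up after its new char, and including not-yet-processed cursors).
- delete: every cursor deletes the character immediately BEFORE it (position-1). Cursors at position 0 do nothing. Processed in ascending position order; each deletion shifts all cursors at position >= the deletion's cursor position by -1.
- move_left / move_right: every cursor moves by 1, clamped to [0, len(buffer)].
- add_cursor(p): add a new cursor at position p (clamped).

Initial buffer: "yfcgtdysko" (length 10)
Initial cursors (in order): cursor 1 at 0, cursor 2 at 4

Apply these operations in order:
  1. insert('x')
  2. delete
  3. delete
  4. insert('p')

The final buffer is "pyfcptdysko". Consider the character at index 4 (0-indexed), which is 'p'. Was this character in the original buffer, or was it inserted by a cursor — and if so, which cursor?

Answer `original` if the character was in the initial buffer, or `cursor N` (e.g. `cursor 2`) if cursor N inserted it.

Answer: cursor 2

Derivation:
After op 1 (insert('x')): buffer="xyfcgxtdysko" (len 12), cursors c1@1 c2@6, authorship 1....2......
After op 2 (delete): buffer="yfcgtdysko" (len 10), cursors c1@0 c2@4, authorship ..........
After op 3 (delete): buffer="yfctdysko" (len 9), cursors c1@0 c2@3, authorship .........
After op 4 (insert('p')): buffer="pyfcptdysko" (len 11), cursors c1@1 c2@5, authorship 1...2......
Authorship (.=original, N=cursor N): 1 . . . 2 . . . . . .
Index 4: author = 2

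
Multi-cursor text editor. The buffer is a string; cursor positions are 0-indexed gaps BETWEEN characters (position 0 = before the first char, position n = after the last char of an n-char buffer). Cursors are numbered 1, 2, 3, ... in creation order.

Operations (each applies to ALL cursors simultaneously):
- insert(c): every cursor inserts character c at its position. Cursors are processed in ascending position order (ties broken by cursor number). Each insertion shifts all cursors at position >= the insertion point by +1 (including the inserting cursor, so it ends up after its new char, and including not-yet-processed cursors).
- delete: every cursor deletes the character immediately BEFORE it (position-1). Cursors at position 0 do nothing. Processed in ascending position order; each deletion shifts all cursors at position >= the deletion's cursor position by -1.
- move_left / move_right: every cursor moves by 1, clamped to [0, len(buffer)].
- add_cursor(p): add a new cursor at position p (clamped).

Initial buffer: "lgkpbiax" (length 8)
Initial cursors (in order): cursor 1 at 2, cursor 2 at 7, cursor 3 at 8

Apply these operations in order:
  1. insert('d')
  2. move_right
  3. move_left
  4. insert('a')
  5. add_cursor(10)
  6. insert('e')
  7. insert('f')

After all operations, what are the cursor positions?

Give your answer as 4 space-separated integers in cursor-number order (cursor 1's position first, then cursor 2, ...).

After op 1 (insert('d')): buffer="lgdkpbiadxd" (len 11), cursors c1@3 c2@9 c3@11, authorship ..1.....2.3
After op 2 (move_right): buffer="lgdkpbiadxd" (len 11), cursors c1@4 c2@10 c3@11, authorship ..1.....2.3
After op 3 (move_left): buffer="lgdkpbiadxd" (len 11), cursors c1@3 c2@9 c3@10, authorship ..1.....2.3
After op 4 (insert('a')): buffer="lgdakpbiadaxad" (len 14), cursors c1@4 c2@11 c3@13, authorship ..11.....22.33
After op 5 (add_cursor(10)): buffer="lgdakpbiadaxad" (len 14), cursors c1@4 c4@10 c2@11 c3@13, authorship ..11.....22.33
After op 6 (insert('e')): buffer="lgdaekpbiadeaexaed" (len 18), cursors c1@5 c4@12 c2@14 c3@17, authorship ..111.....2422.333
After op 7 (insert('f')): buffer="lgdaefkpbiadefaefxaefd" (len 22), cursors c1@6 c4@14 c2@17 c3@21, authorship ..1111.....244222.3333

Answer: 6 17 21 14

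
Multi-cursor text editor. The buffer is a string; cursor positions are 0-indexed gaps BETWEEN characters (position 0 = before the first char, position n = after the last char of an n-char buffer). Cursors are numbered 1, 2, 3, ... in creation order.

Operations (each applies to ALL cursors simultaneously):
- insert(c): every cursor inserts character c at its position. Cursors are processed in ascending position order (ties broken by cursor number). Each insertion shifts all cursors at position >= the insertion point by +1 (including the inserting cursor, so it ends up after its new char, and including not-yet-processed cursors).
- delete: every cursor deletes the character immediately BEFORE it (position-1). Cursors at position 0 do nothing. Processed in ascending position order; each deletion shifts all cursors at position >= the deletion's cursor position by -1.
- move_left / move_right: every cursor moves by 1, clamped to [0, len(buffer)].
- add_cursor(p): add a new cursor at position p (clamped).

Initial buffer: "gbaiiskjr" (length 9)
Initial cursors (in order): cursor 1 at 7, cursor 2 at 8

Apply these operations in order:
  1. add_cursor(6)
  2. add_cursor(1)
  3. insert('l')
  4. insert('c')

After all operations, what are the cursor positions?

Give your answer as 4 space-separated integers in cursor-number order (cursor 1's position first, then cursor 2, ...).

After op 1 (add_cursor(6)): buffer="gbaiiskjr" (len 9), cursors c3@6 c1@7 c2@8, authorship .........
After op 2 (add_cursor(1)): buffer="gbaiiskjr" (len 9), cursors c4@1 c3@6 c1@7 c2@8, authorship .........
After op 3 (insert('l')): buffer="glbaiislkljlr" (len 13), cursors c4@2 c3@8 c1@10 c2@12, authorship .4.....3.1.2.
After op 4 (insert('c')): buffer="glcbaiislcklcjlcr" (len 17), cursors c4@3 c3@10 c1@13 c2@16, authorship .44.....33.11.22.

Answer: 13 16 10 3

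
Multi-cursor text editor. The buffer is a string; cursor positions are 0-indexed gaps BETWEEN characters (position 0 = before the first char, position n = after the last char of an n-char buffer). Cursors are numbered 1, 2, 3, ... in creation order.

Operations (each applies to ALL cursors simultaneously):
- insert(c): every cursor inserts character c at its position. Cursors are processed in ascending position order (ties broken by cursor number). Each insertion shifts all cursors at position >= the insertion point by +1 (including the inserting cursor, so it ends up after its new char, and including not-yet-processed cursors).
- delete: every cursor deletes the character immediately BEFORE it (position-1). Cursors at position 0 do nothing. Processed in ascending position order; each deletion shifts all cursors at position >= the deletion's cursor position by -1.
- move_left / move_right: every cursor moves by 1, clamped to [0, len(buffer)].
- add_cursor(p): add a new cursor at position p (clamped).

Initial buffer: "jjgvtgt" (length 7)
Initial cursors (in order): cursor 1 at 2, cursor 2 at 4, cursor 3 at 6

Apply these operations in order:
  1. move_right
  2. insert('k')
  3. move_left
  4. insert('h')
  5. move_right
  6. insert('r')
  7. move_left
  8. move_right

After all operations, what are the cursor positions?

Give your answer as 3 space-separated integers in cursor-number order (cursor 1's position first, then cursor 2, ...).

After op 1 (move_right): buffer="jjgvtgt" (len 7), cursors c1@3 c2@5 c3@7, authorship .......
After op 2 (insert('k')): buffer="jjgkvtkgtk" (len 10), cursors c1@4 c2@7 c3@10, authorship ...1..2..3
After op 3 (move_left): buffer="jjgkvtkgtk" (len 10), cursors c1@3 c2@6 c3@9, authorship ...1..2..3
After op 4 (insert('h')): buffer="jjghkvthkgthk" (len 13), cursors c1@4 c2@8 c3@12, authorship ...11..22..33
After op 5 (move_right): buffer="jjghkvthkgthk" (len 13), cursors c1@5 c2@9 c3@13, authorship ...11..22..33
After op 6 (insert('r')): buffer="jjghkrvthkrgthkr" (len 16), cursors c1@6 c2@11 c3@16, authorship ...111..222..333
After op 7 (move_left): buffer="jjghkrvthkrgthkr" (len 16), cursors c1@5 c2@10 c3@15, authorship ...111..222..333
After op 8 (move_right): buffer="jjghkrvthkrgthkr" (len 16), cursors c1@6 c2@11 c3@16, authorship ...111..222..333

Answer: 6 11 16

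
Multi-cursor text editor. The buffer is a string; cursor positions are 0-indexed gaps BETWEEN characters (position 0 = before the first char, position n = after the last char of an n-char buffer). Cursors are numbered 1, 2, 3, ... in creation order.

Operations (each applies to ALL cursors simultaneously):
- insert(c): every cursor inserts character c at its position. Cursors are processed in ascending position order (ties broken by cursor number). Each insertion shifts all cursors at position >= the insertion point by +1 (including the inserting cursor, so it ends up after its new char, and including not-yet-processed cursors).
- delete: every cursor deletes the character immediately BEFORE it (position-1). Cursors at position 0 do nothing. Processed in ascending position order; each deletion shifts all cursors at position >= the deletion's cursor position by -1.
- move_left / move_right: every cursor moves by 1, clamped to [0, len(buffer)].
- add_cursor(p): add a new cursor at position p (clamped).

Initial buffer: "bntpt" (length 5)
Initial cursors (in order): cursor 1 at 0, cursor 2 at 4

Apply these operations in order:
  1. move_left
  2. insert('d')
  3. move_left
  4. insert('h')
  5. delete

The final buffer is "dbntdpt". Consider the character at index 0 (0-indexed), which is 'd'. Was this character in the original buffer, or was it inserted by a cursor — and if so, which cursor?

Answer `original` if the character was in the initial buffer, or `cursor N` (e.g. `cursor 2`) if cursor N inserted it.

After op 1 (move_left): buffer="bntpt" (len 5), cursors c1@0 c2@3, authorship .....
After op 2 (insert('d')): buffer="dbntdpt" (len 7), cursors c1@1 c2@5, authorship 1...2..
After op 3 (move_left): buffer="dbntdpt" (len 7), cursors c1@0 c2@4, authorship 1...2..
After op 4 (insert('h')): buffer="hdbnthdpt" (len 9), cursors c1@1 c2@6, authorship 11...22..
After op 5 (delete): buffer="dbntdpt" (len 7), cursors c1@0 c2@4, authorship 1...2..
Authorship (.=original, N=cursor N): 1 . . . 2 . .
Index 0: author = 1

Answer: cursor 1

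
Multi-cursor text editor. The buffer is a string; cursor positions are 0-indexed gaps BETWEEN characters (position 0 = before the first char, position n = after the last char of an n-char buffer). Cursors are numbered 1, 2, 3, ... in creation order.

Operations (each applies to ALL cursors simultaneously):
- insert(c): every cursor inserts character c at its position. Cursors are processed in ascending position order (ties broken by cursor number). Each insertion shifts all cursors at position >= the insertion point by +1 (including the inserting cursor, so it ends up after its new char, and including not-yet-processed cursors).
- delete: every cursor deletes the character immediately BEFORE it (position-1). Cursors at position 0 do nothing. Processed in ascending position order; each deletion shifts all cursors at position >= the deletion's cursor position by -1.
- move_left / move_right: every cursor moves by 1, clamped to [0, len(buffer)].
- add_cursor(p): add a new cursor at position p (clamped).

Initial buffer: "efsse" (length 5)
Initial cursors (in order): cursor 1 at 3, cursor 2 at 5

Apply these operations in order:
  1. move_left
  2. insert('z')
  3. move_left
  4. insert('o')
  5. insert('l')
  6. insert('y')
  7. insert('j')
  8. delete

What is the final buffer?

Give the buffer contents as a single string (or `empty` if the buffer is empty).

After op 1 (move_left): buffer="efsse" (len 5), cursors c1@2 c2@4, authorship .....
After op 2 (insert('z')): buffer="efzssze" (len 7), cursors c1@3 c2@6, authorship ..1..2.
After op 3 (move_left): buffer="efzssze" (len 7), cursors c1@2 c2@5, authorship ..1..2.
After op 4 (insert('o')): buffer="efozssoze" (len 9), cursors c1@3 c2@7, authorship ..11..22.
After op 5 (insert('l')): buffer="efolzssolze" (len 11), cursors c1@4 c2@9, authorship ..111..222.
After op 6 (insert('y')): buffer="efolyzssolyze" (len 13), cursors c1@5 c2@11, authorship ..1111..2222.
After op 7 (insert('j')): buffer="efolyjzssolyjze" (len 15), cursors c1@6 c2@13, authorship ..11111..22222.
After op 8 (delete): buffer="efolyzssolyze" (len 13), cursors c1@5 c2@11, authorship ..1111..2222.

Answer: efolyzssolyze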